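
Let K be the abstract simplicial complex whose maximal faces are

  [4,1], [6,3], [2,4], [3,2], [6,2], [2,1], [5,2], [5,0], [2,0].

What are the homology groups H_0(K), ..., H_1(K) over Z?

Fix the vertex order 0 < 1 < 2 < 3 < 4 < 5 < 6 and write every simplex with vertices in increasing order. Then dim K = 1 and the simplices of K are:

  0-simplices (7): [0], [1], [2], [3], [4], [5], [6]
  1-simplices (9): [0,2], [0,5], [1,2], [1,4], [2,3], [2,4], [2,5], [2,6], [3,6]

so the chain groups are C_0 ≅ Z^7, C_1 ≅ Z^9.

Boundary ∂_1: C_1 → C_0 is given by ∂[p,q] = [q] − [p].
The resulting 7×9 matrix has rank 6, and its Smith normal form has invariant factors (1,1,1,1,1,1).

Now H_k = ker ∂_k / im ∂_{k+1}, so:

  H_0: rank C_0 − rank ∂_1 = 7 − 6 = 1, and the invariant factors of ∂_1 are all 1, so H_0 ≅ Z.
  H_1: rank ker ∂_1 − rank ∂_2 = (9 − 6) − 0 = 3, and there is no ∂_2, so H_1 ≅ Z^3.

H_0 ≅ Z,  H_1 ≅ Z^3.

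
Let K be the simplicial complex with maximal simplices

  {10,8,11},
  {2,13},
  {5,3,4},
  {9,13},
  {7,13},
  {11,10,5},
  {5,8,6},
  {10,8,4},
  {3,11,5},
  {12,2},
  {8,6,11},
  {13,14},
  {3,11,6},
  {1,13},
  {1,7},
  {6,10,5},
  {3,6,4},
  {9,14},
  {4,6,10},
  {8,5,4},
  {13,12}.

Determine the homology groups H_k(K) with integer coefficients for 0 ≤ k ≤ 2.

H_0 = Z^2,  H_1 = Z^3 ⊕ Z/2,  H_2 = 0.

Take the total order 1 < 2 < 3 < 4 < 5 < 6 < 7 < 8 < 9 < 10 < 11 < 12 < 13 < 14 on the vertex set. Then K (dimension 2) consists of the simplices:

  0-simplices (14): [1], [2], [3], [4], [5], [6], [7], [8], [9], [10], [11], [12], [13], [14]
  1-simplices (27): (27 of them)
  2-simplices (12): [3,4,5], [3,4,6], [3,5,11], [3,6,11], [4,5,8], [4,6,10], [4,8,10], [5,6,8], [5,6,10], [5,10,11], [6,8,11], [8,10,11]

giving chain groups C_0 ≅ Z^14, C_1 ≅ Z^27, C_2 ≅ Z^12.

Boundary ∂_1: C_1 → C_0 sends each edge [p,q] (with p < q) to q − p. For instance
  ∂[13,14] = [14] − [13].
This gives a 14×27 integer matrix of rank 12; reducing to Smith normal form yields diagonal entries (1,1,1,1,1,1,1,1,1,1,1,1).

∂_2: C_2 → C_1 maps a triangle to the signed sum of its edges. For instance
  ∂[3,5,11] = [5,11] − [3,11] + [3,5],
  ∂[8,10,11] = [10,11] − [8,11] + [8,10].
The 27×12 boundary matrix has rank 12 and Smith normal form diag(1,1,1,1,1,1,1,1,1,1,1,2).

Reading off H_k = ker ∂_k / im ∂_{k+1}:

  H_0: rank C_0 − rank ∂_1 = 14 − 12 = 2, and the invariant factors of ∂_1 are all 1, so H_0 ≅ Z^2.
  H_1: rank ker ∂_1 − rank ∂_2 = (27 − 12) − 12 = 3, and ∂_2 has invariant factor 2 > 1, so H_1 ≅ Z^3 ⊕ Z/2.
  H_2: rank ker ∂_2 − rank ∂_3 = (12 − 12) − 0 = 0, and there is no ∂_3, so H_2 ≅ 0.

(K is a triangulation of the disjoint union of the real projective plane RP^2 and a wedge of 3 circles.)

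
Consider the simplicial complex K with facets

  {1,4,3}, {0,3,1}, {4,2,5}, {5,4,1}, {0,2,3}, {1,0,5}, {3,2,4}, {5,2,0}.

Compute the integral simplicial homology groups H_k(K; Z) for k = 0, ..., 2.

H_0 = Z,  H_1 = 0,  H_2 = Z.

K has 6 vertices, 12 edges, 8 triangles.
rank ∂_0 = 0, rank ∂_1 = 5 ⇒ b_0 = 6 − 0 − 5 = 1; all invariant factors of ∂_1 are 1 so no torsion. So H_0 ≅ Z.
rank ∂_1 = 5, rank ∂_2 = 7 ⇒ b_1 = 12 − 5 − 7 = 0; all invariant factors of ∂_2 are 1 so no torsion. So H_1 ≅ 0.
rank ∂_2 = 7, rank ∂_3 = 0 ⇒ b_2 = 8 − 7 − 0 = 1. So H_2 ≅ Z.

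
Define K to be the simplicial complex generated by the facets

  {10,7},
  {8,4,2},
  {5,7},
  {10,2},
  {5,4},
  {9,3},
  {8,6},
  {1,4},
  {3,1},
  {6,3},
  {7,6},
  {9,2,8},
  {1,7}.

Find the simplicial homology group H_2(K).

H_2 ≅ 0.

Take the total order 1 < 2 < 3 < 4 < 5 < 6 < 7 < 8 < 9 < 10 on the vertex set. Then K (dimension 2) consists of the simplices:

  0-simplices (10): [1], [2], [3], [4], [5], [6], [7], [8], [9], [10]
  1-simplices (16): [1,3], [1,4], [1,7], [2,4], [2,8], [2,9], [2,10], [3,6], [3,9], [4,5], [4,8], [5,7], [6,7], [6,8], [7,10], [8,9]
  2-simplices (2): [2,4,8], [2,8,9]

so the chain groups are C_0 ≅ Z^10, C_1 ≅ Z^16, C_2 ≅ Z^2.

The boundary map ∂_1: C_1 → C_0 is given by ∂[p,q] = [q] − [p]. For instance
  ∂[4,8] = [8] − [4].
The resulting 10×16 matrix has rank 9, and its Smith normal form has invariant factors (1,1,1,1,1,1,1,1,1).

The boundary map ∂_2: C_2 → C_1 acts by ∂[p,q,r] = [q,r] − [p,r] + [p,q]. For instance
  ∂[2,4,8] = [4,8] − [2,8] + [2,4],
  ∂[2,8,9] = [8,9] − [2,9] + [2,8].
This gives a 16×2 integer matrix of rank 2; reducing to Smith normal form yields diagonal entries (1,1).

Now H_k = ker ∂_k / im ∂_{k+1}, so:

  H_2: rank ker ∂_2 − rank ∂_3 = (2 − 2) − 0 = 0, and there is no ∂_3, so H_2 = 0.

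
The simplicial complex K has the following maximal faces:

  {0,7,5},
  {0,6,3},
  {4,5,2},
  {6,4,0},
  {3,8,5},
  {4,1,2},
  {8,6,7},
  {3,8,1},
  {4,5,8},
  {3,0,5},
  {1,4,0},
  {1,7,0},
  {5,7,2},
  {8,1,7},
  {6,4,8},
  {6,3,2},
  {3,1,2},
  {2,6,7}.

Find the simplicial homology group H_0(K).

H_0 = Z.

Take the total order 0 < 1 < 2 < 3 < 4 < 5 < 6 < 7 < 8 on the vertex set. Then K (dimension 2) consists of the simplices:

  0-simplices (9): [0], [1], [2], [3], [4], [5], [6], [7], [8]
  1-simplices (27): (27 of them)
  2-simplices (18): [0,1,4], [0,1,7], [0,3,5], [0,3,6], [0,4,6], [0,5,7], [1,2,3], [1,2,4], [1,3,8], [1,7,8], [2,3,6], [2,4,5], [2,5,7], [2,6,7], [3,5,8], [4,5,8], [4,6,8], [6,7,8]

so the chain groups are C_0 ≅ Z^9, C_1 ≅ Z^27, C_2 ≅ Z^18.

Boundary ∂_1: C_1 → C_0 sends each edge [p,q] (with p < q) to q − p. For instance
  ∂[0,5] = [5] − [0].
As a 9×27 matrix over Z this has rank 8, with invariant factors (1,1,1,1,1,1,1,1).

Boundary ∂_2: C_2 → C_1 maps a triangle to the signed sum of its edges. For instance
  ∂[1,2,3] = [2,3] − [1,3] + [1,2],
  ∂[3,5,8] = [5,8] − [3,8] + [3,5].
The 27×18 boundary matrix has rank 17 and Smith normal form diag(1,1,1,1,1,1,1,1,1,1,1,1,1,1,1,1,1).

Computing H_k = (kernel of ∂_k) / (image of ∂_{k+1}):

  H_0: rank C_0 − rank ∂_1 = 9 − 8 = 1, and the invariant factors of ∂_1 are all 1, so H_0 ≅ Z.

(K is a triangulation of the torus T^2.)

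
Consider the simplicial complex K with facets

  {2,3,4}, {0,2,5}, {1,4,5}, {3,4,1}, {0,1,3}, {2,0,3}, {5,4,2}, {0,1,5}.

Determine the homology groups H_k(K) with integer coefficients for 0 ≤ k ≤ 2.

H_0 = Z,  H_1 = 0,  H_2 = Z.

Fix the vertex order 0 < 1 < 2 < 3 < 4 < 5 and write every simplex with vertices in increasing order. Then dim K = 2 and the simplices of K are:

  0-simplices (6): [0], [1], [2], [3], [4], [5]
  1-simplices (12): [0,1], [0,2], [0,3], [0,5], [1,3], [1,4], [1,5], [2,3], [2,4], [2,5], [3,4], [4,5]
  2-simplices (8): [0,1,3], [0,1,5], [0,2,3], [0,2,5], [1,3,4], [1,4,5], [2,3,4], [2,4,5]

giving chain groups C_0 ≅ Z^6, C_1 ≅ Z^12, C_2 ≅ Z^8.

The boundary map ∂_1: C_1 → C_0 maps an edge to its endpoints' difference, ∂[p,q] = q − p.
The resulting 6×12 matrix has rank 5, and its Smith normal form has invariant factors (1,1,1,1,1).

∂_2: C_2 → C_1 acts by ∂[p,q,r] = [q,r] − [p,r] + [p,q]. For instance
  ∂[0,1,3] = [1,3] − [0,3] + [0,1],
  ∂[1,3,4] = [3,4] − [1,4] + [1,3].
The resulting 12×8 matrix has rank 7, and its Smith normal form has invariant factors (1,1,1,1,1,1,1).

Now H_k = ker ∂_k / im ∂_{k+1}, so:

  H_0: rank C_0 − rank ∂_1 = 6 − 5 = 1, and the invariant factors of ∂_1 are all 1, so H_0 = Z.
  H_1: rank ker ∂_1 − rank ∂_2 = (12 − 5) − 7 = 0, and the invariant factors of ∂_2 are all 1, so H_1 = 0.
  H_2: rank ker ∂_2 − rank ∂_3 = (8 − 7) − 0 = 1, and there is no ∂_3, so H_2 = Z.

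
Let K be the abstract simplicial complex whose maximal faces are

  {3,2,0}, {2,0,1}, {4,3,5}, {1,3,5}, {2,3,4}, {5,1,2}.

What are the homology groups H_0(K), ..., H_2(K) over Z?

Order the vertices as 0 < 1 < 2 < 3 < 4 < 5. Listing each simplex with vertices in this order, K has dimension 2 with simplices:

  0-simplices (6): [0], [1], [2], [3], [4], [5]
  1-simplices (12): [0,1], [0,2], [0,3], [1,2], [1,3], [1,5], [2,3], [2,4], [2,5], [3,4], [3,5], [4,5]
  2-simplices (6): [0,1,2], [0,2,3], [1,2,5], [1,3,5], [2,3,4], [3,4,5]

so the chain groups are C_0 ≅ Z^6, C_1 ≅ Z^12, C_2 ≅ Z^6.

The boundary map ∂_1: C_1 → C_0 is given by ∂[p,q] = [q] − [p].
The 6×12 boundary matrix has rank 5 and Smith normal form diag(1,1,1,1,1).

The boundary map ∂_2: C_2 → C_1 maps a triangle to the signed sum of its edges. For instance
  ∂[1,3,5] = [3,5] − [1,5] + [1,3],
  ∂[0,1,2] = [1,2] − [0,2] + [0,1].
As a 12×6 matrix over Z this has rank 6, with invariant factors (1,1,1,1,1,1).

Computing H_k = (kernel of ∂_k) / (image of ∂_{k+1}):

  H_0: rank C_0 − rank ∂_1 = 6 − 5 = 1, and the invariant factors of ∂_1 are all 1, so H_0 = Z.
  H_1: rank ker ∂_1 − rank ∂_2 = (12 − 5) − 6 = 1, and the invariant factors of ∂_2 are all 1, so H_1 = Z.
  H_2: rank ker ∂_2 − rank ∂_3 = (6 − 6) − 0 = 0, and there is no ∂_3, so H_2 = 0.

(K is a triangulation of the cylinder S^1 x I.)

H_0 = Z,  H_1 = Z,  H_2 = 0.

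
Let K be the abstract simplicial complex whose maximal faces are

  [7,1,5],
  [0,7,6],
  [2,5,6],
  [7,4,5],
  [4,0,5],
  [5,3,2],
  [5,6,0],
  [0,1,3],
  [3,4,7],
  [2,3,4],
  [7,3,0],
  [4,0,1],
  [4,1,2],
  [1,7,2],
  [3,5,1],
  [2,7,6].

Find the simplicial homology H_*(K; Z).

H_0 = Z,  H_1 = Z^2,  H_2 = Z.

K has 8 vertices, 24 edges, 16 triangles.
rank ∂_0 = 0, rank ∂_1 = 7 ⇒ b_0 = 8 − 0 − 7 = 1; all invariant factors of ∂_1 are 1 so no torsion. So H_0 ≅ Z.
rank ∂_1 = 7, rank ∂_2 = 15 ⇒ b_1 = 24 − 7 − 15 = 2; all invariant factors of ∂_2 are 1 so no torsion. So H_1 ≅ Z^2.
rank ∂_2 = 15, rank ∂_3 = 0 ⇒ b_2 = 16 − 15 − 0 = 1. So H_2 ≅ Z.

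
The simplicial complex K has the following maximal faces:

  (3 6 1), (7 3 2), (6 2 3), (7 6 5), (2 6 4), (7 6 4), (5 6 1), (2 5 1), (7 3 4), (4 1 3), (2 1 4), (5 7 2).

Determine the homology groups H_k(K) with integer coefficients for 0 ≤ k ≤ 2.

We work with the vertex ordering 1 < 2 < 3 < 4 < 5 < 6 < 7. The simplices of K, each written with vertices in increasing order, are:

  0-simplices (7): [1], [2], [3], [4], [5], [6], [7]
  1-simplices (18): [1,2], [1,3], [1,4], [1,5], [1,6], [2,3], [2,4], [2,5], [2,6], [2,7], [3,4], [3,6], [3,7], [4,6], [4,7], [5,6], [5,7], [6,7]
  2-simplices (12): [1,2,4], [1,2,5], [1,3,4], [1,3,6], [1,5,6], [2,3,6], [2,3,7], [2,4,6], [2,5,7], [3,4,7], [4,6,7], [5,6,7]

so the chain groups are C_0 ≅ Z^7, C_1 ≅ Z^18, C_2 ≅ Z^12.

∂_1: C_1 → C_0 sends each edge [p,q] (with p < q) to q − p.
The 7×18 boundary matrix has rank 6 and Smith normal form diag(1,1,1,1,1,1).

∂_2: C_2 → C_1 acts by ∂[p,q,r] = [q,r] − [p,r] + [p,q]. For instance
  ∂[1,2,5] = [2,5] − [1,5] + [1,2],
  ∂[2,5,7] = [5,7] − [2,7] + [2,5].
The resulting 18×12 matrix has rank 12, and its Smith normal form has invariant factors (1,1,1,1,1,1,1,1,1,1,1,2).

Now H_k = ker ∂_k / im ∂_{k+1}, so:

  H_0: rank C_0 − rank ∂_1 = 7 − 6 = 1, and the invariant factors of ∂_1 are all 1, so H_0 = Z.
  H_1: rank ker ∂_1 − rank ∂_2 = (18 − 6) − 12 = 0, and ∂_2 has invariant factor 2 > 1, so H_1 = Z/2.
  H_2: rank ker ∂_2 − rank ∂_3 = (12 − 12) − 0 = 0, and there is no ∂_3, so H_2 = 0.

H_0 = Z,  H_1 = Z/2,  H_2 = 0.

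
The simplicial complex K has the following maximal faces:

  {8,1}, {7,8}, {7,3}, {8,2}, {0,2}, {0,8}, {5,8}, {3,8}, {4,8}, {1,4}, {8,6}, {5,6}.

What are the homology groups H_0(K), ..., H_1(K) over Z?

H_0 ≅ Z,  H_1 ≅ Z^4.

Fix the vertex order 0 < 1 < 2 < 3 < 4 < 5 < 6 < 7 < 8 and write every simplex with vertices in increasing order. Then dim K = 1 and the simplices of K are:

  0-simplices (9): [0], [1], [2], [3], [4], [5], [6], [7], [8]
  1-simplices (12): [0,2], [0,8], [1,4], [1,8], [2,8], [3,7], [3,8], [4,8], [5,6], [5,8], [6,8], [7,8]

so the chain groups are C_0 ≅ Z^9, C_1 ≅ Z^12.

Boundary ∂_1: C_1 → C_0 maps an edge to its endpoints' difference, ∂[p,q] = q − p.
The resulting 9×12 matrix has rank 8, and its Smith normal form has invariant factors (1,1,1,1,1,1,1,1).

From H_k ≅ ker(∂_k) / im(∂_{k+1}) we obtain:

  H_0: rank C_0 − rank ∂_1 = 9 − 8 = 1, and the invariant factors of ∂_1 are all 1, so H_0 ≅ Z.
  H_1: rank ker ∂_1 − rank ∂_2 = (12 − 8) − 0 = 4, and there is no ∂_2, so H_1 ≅ Z^4.

As a check, the Euler characteristic is 9 − 12 = -3, which agrees with 1 − 4 = -3.
(K is a triangulation of a wedge of 4 circles.)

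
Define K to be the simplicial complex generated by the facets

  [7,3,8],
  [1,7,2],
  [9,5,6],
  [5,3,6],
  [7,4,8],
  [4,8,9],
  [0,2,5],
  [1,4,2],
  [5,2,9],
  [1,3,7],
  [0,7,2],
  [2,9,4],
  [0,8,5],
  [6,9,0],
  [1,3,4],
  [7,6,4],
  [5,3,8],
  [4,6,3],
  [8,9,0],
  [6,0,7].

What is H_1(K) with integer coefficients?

H_1 ≅ Z ⊕ Z/2Z.

Fix the vertex order 0 < 1 < 2 < 3 < 4 < 5 < 6 < 7 < 8 < 9 and write every simplex with vertices in increasing order. Then dim K = 2 and the simplices of K are:

  0-simplices (10): [0], [1], [2], [3], [4], [5], [6], [7], [8], [9]
  1-simplices (30): (30 of them)
  2-simplices (20): (20 of them)

so the chain groups are C_0 ≅ Z^10, C_1 ≅ Z^30, C_2 ≅ Z^20.

Boundary ∂_1: C_1 → C_0 is given by ∂[p,q] = [q] − [p]. For instance
  ∂[7,8] = [8] − [7].
This gives a 10×30 integer matrix of rank 9; reducing to Smith normal form yields diagonal entries (1,1,1,1,1,1,1,1,1).

The boundary map ∂_2: C_2 → C_1 maps a triangle to the signed sum of its edges. For instance
  ∂[0,8,9] = [8,9] − [0,9] + [0,8],
  ∂[2,4,9] = [4,9] − [2,9] + [2,4].
The 30×20 boundary matrix has rank 20 and Smith normal form diag(1,1,1,1,1,1,1,1,1,1,1,1,1,1,1,1,1,1,1,2).

Reading off H_k = ker ∂_k / im ∂_{k+1}:

  H_1: rank ker ∂_1 − rank ∂_2 = (30 − 9) − 20 = 1, and ∂_2 has invariant factor 2 > 1, so H_1 = Z ⊕ Z/2Z.

(K is a triangulation of the Klein bottle.)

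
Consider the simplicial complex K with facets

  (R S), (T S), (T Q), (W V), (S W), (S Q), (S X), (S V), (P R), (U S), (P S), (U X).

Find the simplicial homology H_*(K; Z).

H_0 ≅ Z,  H_1 ≅ Z^4.

Fix the vertex order P < Q < R < S < T < U < V < W < X and write every simplex with vertices in increasing order. Then dim K = 1 and the simplices of K are:

  0-simplices (9): P, Q, R, S, T, U, V, W, X
  1-simplices (12): PR, PS, QS, QT, RS, ST, SU, SV, SW, SX, UX, VW

Hence C_0 ≅ Z^9, C_1 ≅ Z^12.

Boundary ∂_1: C_1 → C_0 maps an edge to its endpoints' difference, ∂[p,q] = q − p.
This gives a 9×12 integer matrix of rank 8; reducing to Smith normal form yields diagonal entries (1,1,1,1,1,1,1,1).

Now H_k = ker ∂_k / im ∂_{k+1}, so:

  H_0: rank C_0 − rank ∂_1 = 9 − 8 = 1, and the invariant factors of ∂_1 are all 1, so H_0 = Z.
  H_1: rank ker ∂_1 − rank ∂_2 = (12 − 8) − 0 = 4, and there is no ∂_2, so H_1 = Z^4.

(K is a triangulation of a wedge of 4 circles.)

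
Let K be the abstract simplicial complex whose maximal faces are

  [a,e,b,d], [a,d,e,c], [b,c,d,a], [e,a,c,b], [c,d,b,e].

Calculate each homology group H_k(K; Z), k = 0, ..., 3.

H_0 ≅ Z,  H_1 = 0,  H_2 = 0,  H_3 ≅ Z.

Fix the vertex order a < b < c < d < e and write every simplex with vertices in increasing order. Then dim K = 3 and the simplices of K are:

  0-simplices (5): a, b, c, d, e
  1-simplices (10): ab, ac, ad, ae, bc, bd, be, cd, ce, de
  2-simplices (10): abc, abd, abe, acd, ace, ade, bcd, bce, bde, cde
  3-simplices (5): abcd, abce, abde, acde, bcde

giving chain groups C_0 ≅ Z^5, C_1 ≅ Z^10, C_2 ≅ Z^10, C_3 ≅ Z^5.

∂_1: C_1 → C_0 sends each edge [p,q] (with p < q) to q − p.
This gives a 5×10 integer matrix of rank 4; reducing to Smith normal form yields diagonal entries (1,1,1,1).

∂_2: C_2 → C_1 acts by ∂[p,q,r] = [q,r] − [p,r] + [p,q]. For instance
  ∂bde = de − be + bd,
  ∂abc = bc − ac + ab.
The 10×10 boundary matrix has rank 6 and Smith normal form diag(1,1,1,1,1,1).

The boundary map ∂_3: C_3 → C_2 sends each 3-simplex σ to the alternating sum Σ_i (−1)^i (σ with its i-th vertex removed). For instance
  ∂abde = bde − ade + abe − abd,
  ∂abce = bce − ace + abe − abc.
This gives a 10×5 integer matrix of rank 4; reducing to Smith normal form yields diagonal entries (1,1,1,1).

Reading off H_k = ker ∂_k / im ∂_{k+1}:

  H_0: rank C_0 − rank ∂_1 = 5 − 4 = 1, and the invariant factors of ∂_1 are all 1, so H_0 ≅ Z.
  H_1: rank ker ∂_1 − rank ∂_2 = (10 − 4) − 6 = 0, and the invariant factors of ∂_2 are all 1, so H_1 ≅ 0.
  H_2: rank ker ∂_2 − rank ∂_3 = (10 − 6) − 4 = 0, and the invariant factors of ∂_3 are all 1, so H_2 ≅ 0.
  H_3: rank ker ∂_3 − rank ∂_4 = (5 − 4) − 0 = 1, and there is no ∂_4, so H_3 ≅ Z.

As a check, the Euler characteristic is 5 − 10 + 10 − 5 = 0, which agrees with 1 − 0 + 0 − 1 = 0.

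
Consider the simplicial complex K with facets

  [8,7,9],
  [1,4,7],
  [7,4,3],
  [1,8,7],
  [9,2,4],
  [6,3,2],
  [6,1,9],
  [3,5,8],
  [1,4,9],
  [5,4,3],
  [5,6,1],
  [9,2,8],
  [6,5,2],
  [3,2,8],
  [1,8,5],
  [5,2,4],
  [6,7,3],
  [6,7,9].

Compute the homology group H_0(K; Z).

We work with the vertex ordering 1 < 2 < 3 < 4 < 5 < 6 < 7 < 8 < 9. The simplices of K, each written with vertices in increasing order, are:

  0-simplices (9): [1], [2], [3], [4], [5], [6], [7], [8], [9]
  1-simplices (27): (27 of them)
  2-simplices (18): [1,4,7], [1,4,9], [1,5,6], [1,5,8], [1,6,9], [1,7,8], [2,3,6], [2,3,8], [2,4,5], [2,4,9], [2,5,6], [2,8,9], [3,4,5], [3,4,7], [3,5,8], [3,6,7], [6,7,9], [7,8,9]

so the chain groups are C_0 ≅ Z^9, C_1 ≅ Z^27, C_2 ≅ Z^18.

∂_1: C_1 → C_0 sends each edge [p,q] (with p < q) to q − p. For instance
  ∂[3,7] = [7] − [3].
As a 9×27 matrix over Z this has rank 8, with invariant factors (1,1,1,1,1,1,1,1).

The boundary map ∂_2: C_2 → C_1 maps a triangle to the signed sum of its edges. For instance
  ∂[2,3,8] = [3,8] − [2,8] + [2,3],
  ∂[1,7,8] = [7,8] − [1,8] + [1,7].
As a 27×18 matrix over Z this has rank 18, with invariant factors (1,1,1,1,1,1,1,1,1,1,1,1,1,1,1,1,1,2).

Reading off H_k = ker ∂_k / im ∂_{k+1}:

  H_0: rank C_0 − rank ∂_1 = 9 − 8 = 1, and the invariant factors of ∂_1 are all 1, so H_0 = Z.

H_0 = Z.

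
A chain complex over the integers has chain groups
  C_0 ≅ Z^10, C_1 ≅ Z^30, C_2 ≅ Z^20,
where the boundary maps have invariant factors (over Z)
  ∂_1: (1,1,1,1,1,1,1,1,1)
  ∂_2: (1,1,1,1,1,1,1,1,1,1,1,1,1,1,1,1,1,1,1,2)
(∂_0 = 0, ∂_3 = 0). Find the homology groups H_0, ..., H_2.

H_0 = Z,  H_1 = Z ⊕ Z/2Z,  H_2 = 0.

H_0: b_0 = 10 − 0 − 9 = 1; torsion from ∂_1 factors > 1: none. So H_0 = Z.
H_1: b_1 = 30 − 9 − 20 = 1; torsion from ∂_2 factors > 1: [2]. So H_1 = Z ⊕ Z/2Z.
H_2: b_2 = 20 − 20 − 0 = 0; torsion from ∂_3 factors > 1: none. So H_2 = 0.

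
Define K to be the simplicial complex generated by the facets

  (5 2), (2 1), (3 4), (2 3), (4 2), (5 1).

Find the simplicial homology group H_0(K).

Fix the vertex order 1 < 2 < 3 < 4 < 5 and write every simplex with vertices in increasing order. Then dim K = 1 and the simplices of K are:

  0-simplices (5): [1], [2], [3], [4], [5]
  1-simplices (6): [1,2], [1,5], [2,3], [2,4], [2,5], [3,4]

giving chain groups C_0 ≅ Z^5, C_1 ≅ Z^6.

The boundary map ∂_1: C_1 → C_0 is given by ∂[p,q] = [q] − [p]. For instance
  ∂[2,5] = [5] − [2].
The resulting 5×6 matrix has rank 4, and its Smith normal form has invariant factors (1,1,1,1).

From H_k ≅ ker(∂_k) / im(∂_{k+1}) we obtain:

  H_0: rank C_0 − rank ∂_1 = 5 − 4 = 1, and the invariant factors of ∂_1 are all 1, so H_0 = Z.

(K is a triangulation of a wedge of 2 circles.)

H_0 ≅ Z.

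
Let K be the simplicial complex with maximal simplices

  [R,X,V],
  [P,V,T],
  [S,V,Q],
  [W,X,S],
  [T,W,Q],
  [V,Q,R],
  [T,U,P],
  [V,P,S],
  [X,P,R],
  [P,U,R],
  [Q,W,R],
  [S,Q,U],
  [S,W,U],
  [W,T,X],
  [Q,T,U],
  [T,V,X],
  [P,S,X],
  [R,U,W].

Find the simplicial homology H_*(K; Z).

Order the vertices as P < Q < R < S < T < U < V < W < X. Listing each simplex with vertices in this order, K has dimension 2 with simplices:

  0-simplices (9): P, Q, R, S, T, U, V, W, X
  1-simplices (27): PR, PS, PT, PU, PV, PX, QR, QS, QT, QU, QV, QW, RU, RV, RW, RX, SU, SV, SW, SX, TU, TV, TW, TX, UW, VX, WX
  2-simplices (18): PRU, PRX, PSV, PSX, PTU, PTV, QRV, QRW, QSU, QSV, QTU, QTW, RUW, RVX, SUW, SWX, TVX, TWX

so the chain groups are C_0 ≅ Z^9, C_1 ≅ Z^27, C_2 ≅ Z^18.

Boundary ∂_1: C_1 → C_0 is given by ∂[p,q] = [q] − [p].
The 9×27 boundary matrix has rank 8 and Smith normal form diag(1,1,1,1,1,1,1,1).

∂_2: C_2 → C_1 sends each 2-simplex [p,q,r] to [q,r] − [p,r] + [p,q]. For instance
  ∂PRU = RU − PU + PR,
  ∂SWX = WX − SX + SW.
As a 27×18 matrix over Z this has rank 18, with invariant factors (1,1,1,1,1,1,1,1,1,1,1,1,1,1,1,1,1,2).

Computing H_k = (kernel of ∂_k) / (image of ∂_{k+1}):

  H_0: rank C_0 − rank ∂_1 = 9 − 8 = 1, and the invariant factors of ∂_1 are all 1, so H_0 ≅ Z.
  H_1: rank ker ∂_1 − rank ∂_2 = (27 − 8) − 18 = 1, and ∂_2 has invariant factor 2 > 1, so H_1 ≅ Z ⊕ Z_2.
  H_2: rank ker ∂_2 − rank ∂_3 = (18 − 18) − 0 = 0, and there is no ∂_3, so H_2 ≅ 0.

H_0 ≅ Z,  H_1 ≅ Z ⊕ Z_2,  H_2 = 0.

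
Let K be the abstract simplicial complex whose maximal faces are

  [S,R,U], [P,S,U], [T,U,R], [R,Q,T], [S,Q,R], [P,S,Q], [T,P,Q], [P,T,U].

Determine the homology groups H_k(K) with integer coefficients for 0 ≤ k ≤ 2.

H_0 ≅ Z,  H_1 = 0,  H_2 ≅ Z.

We work with the vertex ordering P < Q < R < S < T < U. The simplices of K, each written with vertices in increasing order, are:

  0-simplices (6): P, Q, R, S, T, U
  1-simplices (12): PQ, PS, PT, PU, QR, QS, QT, RS, RT, RU, SU, TU
  2-simplices (8): PQS, PQT, PSU, PTU, QRS, QRT, RSU, RTU

giving chain groups C_0 ≅ Z^6, C_1 ≅ Z^12, C_2 ≅ Z^8.

The boundary map ∂_1: C_1 → C_0 is given by ∂[p,q] = [q] − [p]. For instance
  ∂QT = T − Q.
This gives a 6×12 integer matrix of rank 5; reducing to Smith normal form yields diagonal entries (1,1,1,1,1).

∂_2: C_2 → C_1 acts by ∂[p,q,r] = [q,r] − [p,r] + [p,q]. For instance
  ∂PQT = QT − PT + PQ,
  ∂RTU = TU − RU + RT.
As a 12×8 matrix over Z this has rank 7, with invariant factors (1,1,1,1,1,1,1).

From H_k ≅ ker(∂_k) / im(∂_{k+1}) we obtain:

  H_0: rank C_0 − rank ∂_1 = 6 − 5 = 1, and the invariant factors of ∂_1 are all 1, so H_0 = Z.
  H_1: rank ker ∂_1 − rank ∂_2 = (12 − 5) − 7 = 0, and the invariant factors of ∂_2 are all 1, so H_1 = 0.
  H_2: rank ker ∂_2 − rank ∂_3 = (8 − 7) − 0 = 1, and there is no ∂_3, so H_2 = Z.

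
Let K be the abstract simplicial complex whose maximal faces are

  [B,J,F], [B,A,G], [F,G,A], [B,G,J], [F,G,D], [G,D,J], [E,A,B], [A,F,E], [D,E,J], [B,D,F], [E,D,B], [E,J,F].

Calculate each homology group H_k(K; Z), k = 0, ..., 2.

H_0 ≅ Z,  H_1 ≅ Z/2,  H_2 = 0.

We work with the vertex ordering A < B < D < E < F < G < J. The simplices of K, each written with vertices in increasing order, are:

  0-simplices (7): A, B, D, E, F, G, J
  1-simplices (18): AB, AE, AF, AG, BD, BE, BF, BG, BJ, DE, DF, DG, DJ, EF, EJ, FG, FJ, GJ
  2-simplices (12): ABE, ABG, AEF, AFG, BDE, BDF, BFJ, BGJ, DEJ, DFG, DGJ, EFJ

Hence C_0 ≅ Z^7, C_1 ≅ Z^18, C_2 ≅ Z^12.

The boundary map ∂_1: C_1 → C_0 is given by ∂[p,q] = [q] − [p].
This gives a 7×18 integer matrix of rank 6; reducing to Smith normal form yields diagonal entries (1,1,1,1,1,1).

The boundary map ∂_2: C_2 → C_1 acts by ∂[p,q,r] = [q,r] − [p,r] + [p,q]. For instance
  ∂ABE = BE − AE + AB,
  ∂BDE = DE − BE + BD.
The resulting 18×12 matrix has rank 12, and its Smith normal form has invariant factors (1,1,1,1,1,1,1,1,1,1,1,2).

Reading off H_k = ker ∂_k / im ∂_{k+1}:

  H_0: rank C_0 − rank ∂_1 = 7 − 6 = 1, and the invariant factors of ∂_1 are all 1, so H_0 ≅ Z.
  H_1: rank ker ∂_1 − rank ∂_2 = (18 − 6) − 12 = 0, and ∂_2 has invariant factor 2 > 1, so H_1 ≅ Z/2.
  H_2: rank ker ∂_2 − rank ∂_3 = (12 − 12) − 0 = 0, and there is no ∂_3, so H_2 ≅ 0.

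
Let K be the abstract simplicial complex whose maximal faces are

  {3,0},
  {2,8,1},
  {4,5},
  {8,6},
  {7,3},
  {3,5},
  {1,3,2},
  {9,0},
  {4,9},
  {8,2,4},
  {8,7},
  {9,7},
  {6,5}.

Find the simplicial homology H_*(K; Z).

We work with the vertex ordering 0 < 1 < 2 < 3 < 4 < 5 < 6 < 7 < 8 < 9. The simplices of K, each written with vertices in increasing order, are:

  0-simplices (10): [0], [1], [2], [3], [4], [5], [6], [7], [8], [9]
  1-simplices (17): [0,3], [0,9], [1,2], [1,3], [1,8], [2,3], [2,4], [2,8], [3,5], [3,7], [4,5], [4,8], [4,9], [5,6], [6,8], [7,8], [7,9]
  2-simplices (3): [1,2,3], [1,2,8], [2,4,8]

Hence C_0 ≅ Z^10, C_1 ≅ Z^17, C_2 ≅ Z^3.

∂_1: C_1 → C_0 is given by ∂[p,q] = [q] − [p]. For instance
  ∂[4,5] = [5] − [4].
The 10×17 boundary matrix has rank 9 and Smith normal form diag(1,1,1,1,1,1,1,1,1).

Boundary ∂_2: C_2 → C_1 acts by ∂[p,q,r] = [q,r] − [p,r] + [p,q]. For instance
  ∂[2,4,8] = [4,8] − [2,8] + [2,4],
  ∂[1,2,3] = [2,3] − [1,3] + [1,2].
This gives a 17×3 integer matrix of rank 3; reducing to Smith normal form yields diagonal entries (1,1,1).

Computing H_k = (kernel of ∂_k) / (image of ∂_{k+1}):

  H_0: rank C_0 − rank ∂_1 = 10 − 9 = 1, and the invariant factors of ∂_1 are all 1, so H_0 ≅ Z.
  H_1: rank ker ∂_1 − rank ∂_2 = (17 − 9) − 3 = 5, and the invariant factors of ∂_2 are all 1, so H_1 ≅ Z^5.
  H_2: rank ker ∂_2 − rank ∂_3 = (3 − 3) − 0 = 0, and there is no ∂_3, so H_2 ≅ 0.

As a check, the Euler characteristic is 10 − 17 + 3 = -4, which agrees with 1 − 5 + 0 = -4.

H_0 ≅ Z,  H_1 ≅ Z^5,  H_2 = 0.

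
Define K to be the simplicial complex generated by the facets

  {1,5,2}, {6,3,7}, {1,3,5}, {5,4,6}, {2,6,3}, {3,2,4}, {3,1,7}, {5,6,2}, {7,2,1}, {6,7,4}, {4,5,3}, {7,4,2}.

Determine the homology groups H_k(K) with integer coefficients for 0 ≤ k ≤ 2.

Take the total order 1 < 2 < 3 < 4 < 5 < 6 < 7 on the vertex set. Then K (dimension 2) consists of the simplices:

  0-simplices (7): [1], [2], [3], [4], [5], [6], [7]
  1-simplices (18): [1,2], [1,3], [1,5], [1,7], [2,3], [2,4], [2,5], [2,6], [2,7], [3,4], [3,5], [3,6], [3,7], [4,5], [4,6], [4,7], [5,6], [6,7]
  2-simplices (12): [1,2,5], [1,2,7], [1,3,5], [1,3,7], [2,3,4], [2,3,6], [2,4,7], [2,5,6], [3,4,5], [3,6,7], [4,5,6], [4,6,7]

Hence C_0 ≅ Z^7, C_1 ≅ Z^18, C_2 ≅ Z^12.

The boundary map ∂_1: C_1 → C_0 is given by ∂[p,q] = [q] − [p].
This gives a 7×18 integer matrix of rank 6; reducing to Smith normal form yields diagonal entries (1,1,1,1,1,1).

The boundary map ∂_2: C_2 → C_1 acts by ∂[p,q,r] = [q,r] − [p,r] + [p,q]. For instance
  ∂[2,3,4] = [3,4] − [2,4] + [2,3],
  ∂[1,2,7] = [2,7] − [1,7] + [1,2].
The resulting 18×12 matrix has rank 12, and its Smith normal form has invariant factors (1,1,1,1,1,1,1,1,1,1,1,2).

Reading off H_k = ker ∂_k / im ∂_{k+1}:

  H_0: rank C_0 − rank ∂_1 = 7 − 6 = 1, and the invariant factors of ∂_1 are all 1, so H_0 = Z.
  H_1: rank ker ∂_1 − rank ∂_2 = (18 − 6) − 12 = 0, and ∂_2 has invariant factor 2 > 1, so H_1 = Z/2.
  H_2: rank ker ∂_2 − rank ∂_3 = (12 − 12) − 0 = 0, and there is no ∂_3, so H_2 = 0.

As a check, the Euler characteristic is 7 − 18 + 12 = 1, which agrees with 1 − 0 + 0 = 1.

H_0 = Z,  H_1 = Z/2,  H_2 = 0.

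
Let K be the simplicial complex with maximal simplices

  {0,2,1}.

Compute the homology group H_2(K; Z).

Fix the vertex order 0 < 1 < 2 and write every simplex with vertices in increasing order. Then dim K = 2 and the simplices of K are:

  0-simplices (3): [0], [1], [2]
  1-simplices (3): [0,1], [0,2], [1,2]
  2-simplices (1): [0,1,2]

so the chain groups are C_0 ≅ Z^3, C_1 ≅ Z^3, C_2 ≅ Z^1.

Boundary ∂_1: C_1 → C_0 maps an edge to its endpoints' difference, ∂[p,q] = q − p.
The 3×3 boundary matrix has rank 2 and Smith normal form diag(1,1).

∂_2: C_2 → C_1 maps a triangle to the signed sum of its edges. For instance
  ∂[0,1,2] = [1,2] − [0,2] + [0,1].
The resulting 3×1 matrix has rank 1, and its Smith normal form has invariant factors (1).

Reading off H_k = ker ∂_k / im ∂_{k+1}:

  H_2: rank ker ∂_2 − rank ∂_3 = (1 − 1) − 0 = 0, and there is no ∂_3, so H_2 ≅ 0.

H_2 ≅ 0.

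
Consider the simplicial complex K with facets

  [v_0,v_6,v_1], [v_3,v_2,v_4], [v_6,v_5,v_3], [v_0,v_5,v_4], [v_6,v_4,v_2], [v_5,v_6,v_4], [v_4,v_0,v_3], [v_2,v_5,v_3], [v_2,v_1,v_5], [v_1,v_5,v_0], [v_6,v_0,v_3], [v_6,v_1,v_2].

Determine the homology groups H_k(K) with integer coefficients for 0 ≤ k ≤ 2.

H_0 ≅ Z,  H_1 ≅ Z/2,  H_2 = 0.

Take the total order v_0 < v_1 < v_2 < v_3 < v_4 < v_5 < v_6 on the vertex set. Then K (dimension 2) consists of the simplices:

  0-simplices (7): [v_0], [v_1], [v_2], [v_3], [v_4], [v_5], [v_6]
  1-simplices (18): (18 of them)
  2-simplices (12): (12 of them)

Hence C_0 ≅ Z^7, C_1 ≅ Z^18, C_2 ≅ Z^12.

Boundary ∂_1: C_1 → C_0 maps an edge to its endpoints' difference, ∂[p,q] = q − p. For instance
  ∂[v_0,v_6] = [v_6] − [v_0].
The 7×18 boundary matrix has rank 6 and Smith normal form diag(1,1,1,1,1,1).

The boundary map ∂_2: C_2 → C_1 sends each 2-simplex [p,q,r] to [q,r] − [p,r] + [p,q]. For instance
  ∂[v_0,v_1,v_5] = [v_1,v_5] − [v_0,v_5] + [v_0,v_1],
  ∂[v_0,v_4,v_5] = [v_4,v_5] − [v_0,v_5] + [v_0,v_4].
The resulting 18×12 matrix has rank 12, and its Smith normal form has invariant factors (1,1,1,1,1,1,1,1,1,1,1,2).

Now H_k = ker ∂_k / im ∂_{k+1}, so:

  H_0: rank C_0 − rank ∂_1 = 7 − 6 = 1, and the invariant factors of ∂_1 are all 1, so H_0 ≅ Z.
  H_1: rank ker ∂_1 − rank ∂_2 = (18 − 6) − 12 = 0, and ∂_2 has invariant factor 2 > 1, so H_1 ≅ Z/2.
  H_2: rank ker ∂_2 − rank ∂_3 = (12 − 12) − 0 = 0, and there is no ∂_3, so H_2 ≅ 0.

As a check, the Euler characteristic is 7 − 18 + 12 = 1, which agrees with 1 − 0 + 0 = 1.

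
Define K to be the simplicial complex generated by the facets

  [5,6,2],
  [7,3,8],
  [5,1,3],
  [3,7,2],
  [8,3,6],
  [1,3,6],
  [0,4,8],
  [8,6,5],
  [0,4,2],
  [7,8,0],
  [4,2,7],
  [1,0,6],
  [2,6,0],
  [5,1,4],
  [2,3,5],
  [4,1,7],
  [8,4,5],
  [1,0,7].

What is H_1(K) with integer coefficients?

We work with the vertex ordering 0 < 1 < 2 < 3 < 4 < 5 < 6 < 7 < 8. The simplices of K, each written with vertices in increasing order, are:

  0-simplices (9): [0], [1], [2], [3], [4], [5], [6], [7], [8]
  1-simplices (27): (27 of them)
  2-simplices (18): [0,1,6], [0,1,7], [0,2,4], [0,2,6], [0,4,8], [0,7,8], [1,3,5], [1,3,6], [1,4,5], [1,4,7], [2,3,5], [2,3,7], [2,4,7], [2,5,6], [3,6,8], [3,7,8], [4,5,8], [5,6,8]

so the chain groups are C_0 ≅ Z^9, C_1 ≅ Z^27, C_2 ≅ Z^18.

The boundary map ∂_1: C_1 → C_0 is given by ∂[p,q] = [q] − [p].
As a 9×27 matrix over Z this has rank 8, with invariant factors (1,1,1,1,1,1,1,1).

The boundary map ∂_2: C_2 → C_1 maps a triangle to the signed sum of its edges. For instance
  ∂[0,4,8] = [4,8] − [0,8] + [0,4],
  ∂[1,3,5] = [3,5] − [1,5] + [1,3].
This gives a 27×18 integer matrix of rank 18; reducing to Smith normal form yields diagonal entries (1,1,1,1,1,1,1,1,1,1,1,1,1,1,1,1,1,2).

From H_k ≅ ker(∂_k) / im(∂_{k+1}) we obtain:

  H_1: rank ker ∂_1 − rank ∂_2 = (27 − 8) − 18 = 1, and ∂_2 has invariant factor 2 > 1, so H_1 ≅ Z ⊕ Z/2.

(K is a triangulation of the Klein bottle.)

H_1 ≅ Z ⊕ Z/2.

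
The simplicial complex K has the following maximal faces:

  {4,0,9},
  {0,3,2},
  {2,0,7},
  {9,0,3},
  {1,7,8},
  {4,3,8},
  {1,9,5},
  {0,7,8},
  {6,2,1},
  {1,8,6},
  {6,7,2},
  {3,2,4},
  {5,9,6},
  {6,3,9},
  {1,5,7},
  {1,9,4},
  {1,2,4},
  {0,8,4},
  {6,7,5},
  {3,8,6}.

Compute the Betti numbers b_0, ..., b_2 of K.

b_0 = 1, b_1 = 1, b_2 = 0.

We work with the vertex ordering 0 < 1 < 2 < 3 < 4 < 5 < 6 < 7 < 8 < 9. The simplices of K, each written with vertices in increasing order, are:

  0-simplices (10): [0], [1], [2], [3], [4], [5], [6], [7], [8], [9]
  1-simplices (30): (30 of them)
  2-simplices (20): (20 of them)

so the chain groups are C_0 ≅ Z^10, C_1 ≅ Z^30, C_2 ≅ Z^20.

The boundary map ∂_1: C_1 → C_0 is given by ∂[p,q] = [q] − [p].
The resulting 10×30 matrix has rank 9, and its Smith normal form has invariant factors (1,1,1,1,1,1,1,1,1).

∂_2: C_2 → C_1 maps a triangle to the signed sum of its edges. For instance
  ∂[1,6,8] = [6,8] − [1,8] + [1,6],
  ∂[0,4,8] = [4,8] − [0,8] + [0,4].
The 30×20 boundary matrix has rank 20 and Smith normal form diag(1,1,1,1,1,1,1,1,1,1,1,1,1,1,1,1,1,1,1,2).

Reading off H_k = ker ∂_k / im ∂_{k+1}:

  H_0: rank C_0 − rank ∂_1 = 10 − 9 = 1, and the invariant factors of ∂_1 are all 1, so H_0 ≅ Z.
  H_1: rank ker ∂_1 − rank ∂_2 = (30 − 9) − 20 = 1, and ∂_2 has invariant factor 2 > 1, so H_1 ≅ Z ⊕ Z/2.
  H_2: rank ker ∂_2 − rank ∂_3 = (20 − 20) − 0 = 0, and there is no ∂_3, so H_2 ≅ 0.

Hence the Betti numbers are b_0 = 1, b_1 = 1, b_2 = 0.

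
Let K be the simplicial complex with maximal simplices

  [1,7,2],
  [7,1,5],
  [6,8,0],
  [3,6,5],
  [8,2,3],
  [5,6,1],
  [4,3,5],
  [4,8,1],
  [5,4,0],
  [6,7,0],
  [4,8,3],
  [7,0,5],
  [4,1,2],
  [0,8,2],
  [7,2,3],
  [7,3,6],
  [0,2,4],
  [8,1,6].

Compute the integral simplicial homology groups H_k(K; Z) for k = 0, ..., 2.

H_0 = Z,  H_1 = Z × Z/2,  H_2 = 0.

K has 9 vertices, 27 edges, 18 triangles.
rank ∂_0 = 0, rank ∂_1 = 8 ⇒ b_0 = 9 − 0 − 8 = 1; all invariant factors of ∂_1 are 1 so no torsion. So H_0 = Z.
rank ∂_1 = 8, rank ∂_2 = 18 ⇒ b_1 = 27 − 8 − 18 = 1; ∂_2 has invariant factor(s) [2] giving torsion. So H_1 = Z × Z/2.
rank ∂_2 = 18, rank ∂_3 = 0 ⇒ b_2 = 18 − 18 − 0 = 0. So H_2 = 0.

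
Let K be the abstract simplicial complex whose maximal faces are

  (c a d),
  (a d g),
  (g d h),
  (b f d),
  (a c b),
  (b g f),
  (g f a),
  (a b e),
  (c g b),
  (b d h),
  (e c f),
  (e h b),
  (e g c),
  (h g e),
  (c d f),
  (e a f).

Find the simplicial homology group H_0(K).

Order the vertices as a < b < c < d < e < f < g < h. Listing each simplex with vertices in this order, K has dimension 2 with simplices:

  0-simplices (8): a, b, c, d, e, f, g, h
  1-simplices (24): ab, ac, ad, ae, af, ag, bc, bd, be, bf, bg, bh, cd, ce, cf, cg, df, dg, dh, ef, eg, eh, fg, gh
  2-simplices (16): abc, abe, acd, adg, aef, afg, bcg, bdf, bdh, beh, bfg, cdf, cef, ceg, dgh, egh

so the chain groups are C_0 ≅ Z^8, C_1 ≅ Z^24, C_2 ≅ Z^16.

Boundary ∂_1: C_1 → C_0 sends each edge [p,q] (with p < q) to q − p.
This gives a 8×24 integer matrix of rank 7; reducing to Smith normal form yields diagonal entries (1,1,1,1,1,1,1).

The boundary map ∂_2: C_2 → C_1 acts by ∂[p,q,r] = [q,r] − [p,r] + [p,q]. For instance
  ∂egh = gh − eh + eg,
  ∂abe = be − ae + ab.
The 24×16 boundary matrix has rank 15 and Smith normal form diag(1,1,1,1,1,1,1,1,1,1,1,1,1,1,1).

Now H_k = ker ∂_k / im ∂_{k+1}, so:

  H_0: rank C_0 − rank ∂_1 = 8 − 7 = 1, and the invariant factors of ∂_1 are all 1, so H_0 = Z.

(K is a triangulation of the torus T^2.)

H_0 = Z.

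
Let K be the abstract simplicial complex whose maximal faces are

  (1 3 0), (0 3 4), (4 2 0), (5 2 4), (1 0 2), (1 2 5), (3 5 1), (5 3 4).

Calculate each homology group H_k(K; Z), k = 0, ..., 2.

Fix the vertex order 0 < 1 < 2 < 3 < 4 < 5 and write every simplex with vertices in increasing order. Then dim K = 2 and the simplices of K are:

  0-simplices (6): [0], [1], [2], [3], [4], [5]
  1-simplices (12): [0,1], [0,2], [0,3], [0,4], [1,2], [1,3], [1,5], [2,4], [2,5], [3,4], [3,5], [4,5]
  2-simplices (8): [0,1,2], [0,1,3], [0,2,4], [0,3,4], [1,2,5], [1,3,5], [2,4,5], [3,4,5]

so the chain groups are C_0 ≅ Z^6, C_1 ≅ Z^12, C_2 ≅ Z^8.

Boundary ∂_1: C_1 → C_0 is given by ∂[p,q] = [q] − [p]. For instance
  ∂[2,4] = [4] − [2].
This gives a 6×12 integer matrix of rank 5; reducing to Smith normal form yields diagonal entries (1,1,1,1,1).

The boundary map ∂_2: C_2 → C_1 maps a triangle to the signed sum of its edges. For instance
  ∂[3,4,5] = [4,5] − [3,5] + [3,4],
  ∂[2,4,5] = [4,5] − [2,5] + [2,4].
As a 12×8 matrix over Z this has rank 7, with invariant factors (1,1,1,1,1,1,1).

Reading off H_k = ker ∂_k / im ∂_{k+1}:

  H_0: rank C_0 − rank ∂_1 = 6 − 5 = 1, and the invariant factors of ∂_1 are all 1, so H_0 ≅ Z.
  H_1: rank ker ∂_1 − rank ∂_2 = (12 − 5) − 7 = 0, and the invariant factors of ∂_2 are all 1, so H_1 ≅ 0.
  H_2: rank ker ∂_2 − rank ∂_3 = (8 − 7) − 0 = 1, and there is no ∂_3, so H_2 ≅ Z.

As a check, the Euler characteristic is 6 − 12 + 8 = 2, which agrees with 1 − 0 + 1 = 2.

H_0 ≅ Z,  H_1 = 0,  H_2 ≅ Z.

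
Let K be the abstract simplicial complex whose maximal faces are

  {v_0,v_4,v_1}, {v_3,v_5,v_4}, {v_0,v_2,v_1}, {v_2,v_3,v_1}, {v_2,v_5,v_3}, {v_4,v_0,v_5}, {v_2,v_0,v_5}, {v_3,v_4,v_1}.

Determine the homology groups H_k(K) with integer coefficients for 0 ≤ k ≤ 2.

Fix the vertex order v_0 < v_1 < v_2 < v_3 < v_4 < v_5 and write every simplex with vertices in increasing order. Then dim K = 2 and the simplices of K are:

  0-simplices (6): [v_0], [v_1], [v_2], [v_3], [v_4], [v_5]
  1-simplices (12): [v_0,v_1], [v_0,v_2], [v_0,v_4], [v_0,v_5], [v_1,v_2], [v_1,v_3], [v_1,v_4], [v_2,v_3], [v_2,v_5], [v_3,v_4], [v_3,v_5], [v_4,v_5]
  2-simplices (8): [v_0,v_1,v_2], [v_0,v_1,v_4], [v_0,v_2,v_5], [v_0,v_4,v_5], [v_1,v_2,v_3], [v_1,v_3,v_4], [v_2,v_3,v_5], [v_3,v_4,v_5]

Hence C_0 ≅ Z^6, C_1 ≅ Z^12, C_2 ≅ Z^8.

∂_1: C_1 → C_0 maps an edge to its endpoints' difference, ∂[p,q] = q − p.
The resulting 6×12 matrix has rank 5, and its Smith normal form has invariant factors (1,1,1,1,1).

∂_2: C_2 → C_1 maps a triangle to the signed sum of its edges. For instance
  ∂[v_0,v_2,v_5] = [v_2,v_5] − [v_0,v_5] + [v_0,v_2],
  ∂[v_0,v_4,v_5] = [v_4,v_5] − [v_0,v_5] + [v_0,v_4].
As a 12×8 matrix over Z this has rank 7, with invariant factors (1,1,1,1,1,1,1).

Computing H_k = (kernel of ∂_k) / (image of ∂_{k+1}):

  H_0: rank C_0 − rank ∂_1 = 6 − 5 = 1, and the invariant factors of ∂_1 are all 1, so H_0 = Z.
  H_1: rank ker ∂_1 − rank ∂_2 = (12 − 5) − 7 = 0, and the invariant factors of ∂_2 are all 1, so H_1 = 0.
  H_2: rank ker ∂_2 − rank ∂_3 = (8 − 7) − 0 = 1, and there is no ∂_3, so H_2 = Z.

(K is a triangulation of the 2-sphere S^2.)

H_0 = Z,  H_1 = 0,  H_2 = Z.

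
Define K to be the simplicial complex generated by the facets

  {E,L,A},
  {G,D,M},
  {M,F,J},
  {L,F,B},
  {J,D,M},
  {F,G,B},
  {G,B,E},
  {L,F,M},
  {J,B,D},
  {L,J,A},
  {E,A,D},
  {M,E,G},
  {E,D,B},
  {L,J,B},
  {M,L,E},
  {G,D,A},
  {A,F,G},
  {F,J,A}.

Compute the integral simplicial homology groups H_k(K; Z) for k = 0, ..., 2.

H_0 ≅ Z,  H_1 ≅ Z ⊕ Z/2Z,  H_2 = 0.

Fix the vertex order A < B < D < E < F < G < J < L < M and write every simplex with vertices in increasing order. Then dim K = 2 and the simplices of K are:

  0-simplices (9): A, B, D, E, F, G, J, L, M
  1-simplices (27): AD, AE, AF, AG, AJ, AL, BD, BE, BF, BG, BJ, BL, DE, DG, DJ, DM, EG, EL, EM, FG, FJ, FL, FM, GM, JL, JM, LM
  2-simplices (18): ADE, ADG, AEL, AFG, AFJ, AJL, BDE, BDJ, BEG, BFG, BFL, BJL, DGM, DJM, EGM, ELM, FJM, FLM

Hence C_0 ≅ Z^9, C_1 ≅ Z^27, C_2 ≅ Z^18.

∂_1: C_1 → C_0 is given by ∂[p,q] = [q] − [p].
This gives a 9×27 integer matrix of rank 8; reducing to Smith normal form yields diagonal entries (1,1,1,1,1,1,1,1).

The boundary map ∂_2: C_2 → C_1 acts by ∂[p,q,r] = [q,r] − [p,r] + [p,q]. For instance
  ∂ADE = DE − AE + AD,
  ∂ELM = LM − EM + EL.
As a 27×18 matrix over Z this has rank 18, with invariant factors (1,1,1,1,1,1,1,1,1,1,1,1,1,1,1,1,1,2).

From H_k ≅ ker(∂_k) / im(∂_{k+1}) we obtain:

  H_0: rank C_0 − rank ∂_1 = 9 − 8 = 1, and the invariant factors of ∂_1 are all 1, so H_0 ≅ Z.
  H_1: rank ker ∂_1 − rank ∂_2 = (27 − 8) − 18 = 1, and ∂_2 has invariant factor 2 > 1, so H_1 ≅ Z ⊕ Z/2Z.
  H_2: rank ker ∂_2 − rank ∂_3 = (18 − 18) − 0 = 0, and there is no ∂_3, so H_2 ≅ 0.

As a check, the Euler characteristic is 9 − 27 + 18 = 0, which agrees with 1 − 1 + 0 = 0.
(K is a triangulation of the Klein bottle.)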